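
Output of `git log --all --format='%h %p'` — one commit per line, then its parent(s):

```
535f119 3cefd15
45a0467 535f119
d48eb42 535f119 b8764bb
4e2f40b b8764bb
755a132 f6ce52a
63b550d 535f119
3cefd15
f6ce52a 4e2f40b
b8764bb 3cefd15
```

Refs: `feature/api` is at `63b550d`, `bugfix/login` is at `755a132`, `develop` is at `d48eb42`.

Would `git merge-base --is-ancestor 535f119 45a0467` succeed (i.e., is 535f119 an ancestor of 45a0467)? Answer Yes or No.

Yes

Ancestors of 45a0467 (commits reachable by following parents): {3cefd15, 45a0467, 535f119}.
535f119 is in that set, so it is an ancestor of 45a0467.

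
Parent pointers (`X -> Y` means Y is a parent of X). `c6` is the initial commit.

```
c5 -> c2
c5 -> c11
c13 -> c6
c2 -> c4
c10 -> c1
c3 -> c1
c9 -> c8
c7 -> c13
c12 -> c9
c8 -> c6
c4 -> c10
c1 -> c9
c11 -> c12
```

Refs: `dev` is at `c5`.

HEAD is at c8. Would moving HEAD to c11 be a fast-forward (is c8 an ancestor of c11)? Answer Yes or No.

Yes

A fast-forward from c8 to c11 is possible iff c8 is an ancestor of c11.
Ancestors of c11: {c11, c12, c6, c8, c9}.
c8 is among them, so fast-forward is possible.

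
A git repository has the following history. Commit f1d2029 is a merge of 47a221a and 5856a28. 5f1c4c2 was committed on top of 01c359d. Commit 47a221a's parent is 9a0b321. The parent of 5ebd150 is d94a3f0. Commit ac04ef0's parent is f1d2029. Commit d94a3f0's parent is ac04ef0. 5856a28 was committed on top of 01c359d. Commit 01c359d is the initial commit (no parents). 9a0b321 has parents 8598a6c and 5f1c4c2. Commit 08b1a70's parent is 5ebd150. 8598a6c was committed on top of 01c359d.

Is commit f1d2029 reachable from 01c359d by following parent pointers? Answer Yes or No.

No

Ancestors of 01c359d: {01c359d}.
f1d2029 is not in that set, so it is not an ancestor of 01c359d.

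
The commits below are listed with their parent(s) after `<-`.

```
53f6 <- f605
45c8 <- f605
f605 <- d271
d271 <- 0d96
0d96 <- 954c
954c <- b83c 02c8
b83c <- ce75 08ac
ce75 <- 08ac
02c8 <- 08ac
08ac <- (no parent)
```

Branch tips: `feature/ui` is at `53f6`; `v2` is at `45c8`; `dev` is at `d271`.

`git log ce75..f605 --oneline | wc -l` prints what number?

Reachable from f605: {02c8, 08ac, 0d96, 954c, b83c, ce75, d271, f605}.
Reachable from ce75: {08ac, ce75}.
In f605's history but not ce75's: {02c8, 0d96, 954c, b83c, d271, f605} — 6 commits.

6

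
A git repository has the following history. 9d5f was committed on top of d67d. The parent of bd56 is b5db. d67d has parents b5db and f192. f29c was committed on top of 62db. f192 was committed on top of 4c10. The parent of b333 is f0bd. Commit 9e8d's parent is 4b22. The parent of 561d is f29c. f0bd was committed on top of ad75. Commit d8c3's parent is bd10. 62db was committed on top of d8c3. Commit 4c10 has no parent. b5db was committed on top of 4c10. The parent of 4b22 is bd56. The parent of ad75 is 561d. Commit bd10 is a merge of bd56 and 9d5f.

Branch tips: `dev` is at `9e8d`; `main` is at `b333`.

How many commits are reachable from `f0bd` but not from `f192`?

11

Reachable from f0bd: {4c10, 561d, 62db, 9d5f, ad75, b5db, bd10, bd56, d67d, d8c3, f0bd, f192, f29c}.
Reachable from f192: {4c10, f192}.
In f0bd's history but not f192's: {561d, 62db, 9d5f, ad75, b5db, bd10, bd56, d67d, d8c3, f0bd, f29c} — 11 commits.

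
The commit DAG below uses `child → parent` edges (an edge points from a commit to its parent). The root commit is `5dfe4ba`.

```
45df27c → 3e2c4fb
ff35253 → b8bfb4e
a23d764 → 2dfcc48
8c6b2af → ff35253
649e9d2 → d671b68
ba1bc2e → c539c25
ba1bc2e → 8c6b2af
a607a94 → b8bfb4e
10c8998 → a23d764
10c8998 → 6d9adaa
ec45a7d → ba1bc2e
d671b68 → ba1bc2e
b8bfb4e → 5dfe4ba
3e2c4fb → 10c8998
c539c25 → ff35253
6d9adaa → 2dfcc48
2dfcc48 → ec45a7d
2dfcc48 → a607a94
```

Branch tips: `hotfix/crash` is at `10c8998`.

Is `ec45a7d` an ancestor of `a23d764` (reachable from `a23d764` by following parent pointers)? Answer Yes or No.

Ancestors of a23d764 (commits reachable by following parents): {2dfcc48, 5dfe4ba, 8c6b2af, a23d764, a607a94, b8bfb4e, ba1bc2e, c539c25, ec45a7d, ff35253}.
ec45a7d is in that set, so it is an ancestor of a23d764.

Yes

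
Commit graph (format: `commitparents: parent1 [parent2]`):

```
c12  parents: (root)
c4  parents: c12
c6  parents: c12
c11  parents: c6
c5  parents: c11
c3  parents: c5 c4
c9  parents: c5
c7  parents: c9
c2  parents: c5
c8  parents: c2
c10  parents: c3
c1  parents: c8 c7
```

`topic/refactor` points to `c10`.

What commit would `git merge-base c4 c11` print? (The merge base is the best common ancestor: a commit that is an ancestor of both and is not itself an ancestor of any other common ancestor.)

Ancestors of c4: {c12, c4}.
Ancestors of c11: {c11, c12, c6}.
Common ancestors: {c12}.
The only common ancestor is c12, so it is the merge base.

c12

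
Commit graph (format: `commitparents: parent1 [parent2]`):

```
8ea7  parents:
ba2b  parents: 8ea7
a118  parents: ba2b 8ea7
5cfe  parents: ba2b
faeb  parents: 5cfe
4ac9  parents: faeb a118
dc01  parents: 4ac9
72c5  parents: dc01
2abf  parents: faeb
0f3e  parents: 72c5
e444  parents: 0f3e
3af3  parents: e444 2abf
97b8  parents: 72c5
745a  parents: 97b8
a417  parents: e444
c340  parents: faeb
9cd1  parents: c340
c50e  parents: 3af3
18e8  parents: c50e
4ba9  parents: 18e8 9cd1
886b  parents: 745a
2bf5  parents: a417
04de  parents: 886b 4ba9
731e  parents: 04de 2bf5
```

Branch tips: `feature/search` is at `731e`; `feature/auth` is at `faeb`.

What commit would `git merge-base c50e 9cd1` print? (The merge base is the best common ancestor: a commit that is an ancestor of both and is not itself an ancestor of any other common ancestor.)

faeb

Ancestors of c50e: {0f3e, 2abf, 3af3, 4ac9, 5cfe, 72c5, 8ea7, a118, ba2b, c50e, dc01, e444, faeb}.
Ancestors of 9cd1: {5cfe, 8ea7, 9cd1, ba2b, c340, faeb}.
Common ancestors: {5cfe, 8ea7, ba2b, faeb}.
Among these, faeb is not an ancestor of any other common ancestor — it is the merge base.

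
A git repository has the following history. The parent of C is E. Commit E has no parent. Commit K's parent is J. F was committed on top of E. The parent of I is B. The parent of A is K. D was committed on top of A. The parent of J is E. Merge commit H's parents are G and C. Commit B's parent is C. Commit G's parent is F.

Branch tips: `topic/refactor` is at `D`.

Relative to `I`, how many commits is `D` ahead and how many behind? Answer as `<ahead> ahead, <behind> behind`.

Reachable from D: {A, D, E, J, K}.
Reachable from I: {B, C, E, I}.
Only in D's history (ahead): {A, D, J, K} — 4.
Only in I's history (behind): {B, C, I} — 3.

4 ahead, 3 behind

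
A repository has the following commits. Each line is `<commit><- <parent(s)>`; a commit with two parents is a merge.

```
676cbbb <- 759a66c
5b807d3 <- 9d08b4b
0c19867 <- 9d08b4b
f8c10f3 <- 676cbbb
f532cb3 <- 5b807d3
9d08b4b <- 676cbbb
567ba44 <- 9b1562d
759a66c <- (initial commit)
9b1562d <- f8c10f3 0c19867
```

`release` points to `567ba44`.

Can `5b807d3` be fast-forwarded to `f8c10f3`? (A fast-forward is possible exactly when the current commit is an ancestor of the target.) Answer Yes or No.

A fast-forward from 5b807d3 to f8c10f3 is possible iff 5b807d3 is an ancestor of f8c10f3.
Ancestors of f8c10f3: {676cbbb, 759a66c, f8c10f3}.
5b807d3 is not among them, so fast-forward is not possible.

No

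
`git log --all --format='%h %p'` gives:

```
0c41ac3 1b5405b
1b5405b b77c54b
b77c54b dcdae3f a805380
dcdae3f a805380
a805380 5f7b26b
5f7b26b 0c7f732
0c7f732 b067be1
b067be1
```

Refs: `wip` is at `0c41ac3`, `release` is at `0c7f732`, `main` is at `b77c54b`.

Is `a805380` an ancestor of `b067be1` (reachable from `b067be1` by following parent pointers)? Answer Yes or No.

Ancestors of b067be1: {b067be1}.
a805380 is not in that set, so it is not an ancestor of b067be1.

No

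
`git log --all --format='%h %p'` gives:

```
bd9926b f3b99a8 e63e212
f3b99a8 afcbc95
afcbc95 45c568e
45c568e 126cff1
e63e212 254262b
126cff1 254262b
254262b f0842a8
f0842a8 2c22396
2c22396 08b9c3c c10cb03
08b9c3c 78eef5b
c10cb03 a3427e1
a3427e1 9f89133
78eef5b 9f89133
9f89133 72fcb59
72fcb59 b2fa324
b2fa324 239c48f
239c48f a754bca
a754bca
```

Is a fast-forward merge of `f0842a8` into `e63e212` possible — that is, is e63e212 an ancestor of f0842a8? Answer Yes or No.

A fast-forward from e63e212 to f0842a8 is possible iff e63e212 is an ancestor of f0842a8.
Ancestors of f0842a8: {08b9c3c, 239c48f, 2c22396, 72fcb59, 78eef5b, 9f89133, a3427e1, a754bca, b2fa324, c10cb03, f0842a8}.
e63e212 is not among them, so fast-forward is not possible.

No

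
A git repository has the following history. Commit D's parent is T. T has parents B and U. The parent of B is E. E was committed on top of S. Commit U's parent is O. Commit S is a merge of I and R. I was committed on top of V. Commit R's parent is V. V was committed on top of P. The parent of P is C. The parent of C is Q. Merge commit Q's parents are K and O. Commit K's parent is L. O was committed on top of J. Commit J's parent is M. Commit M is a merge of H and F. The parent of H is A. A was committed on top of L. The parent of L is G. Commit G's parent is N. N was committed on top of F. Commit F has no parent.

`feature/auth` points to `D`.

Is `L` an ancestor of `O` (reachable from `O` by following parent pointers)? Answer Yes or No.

Ancestors of O (commits reachable by following parents): {A, F, G, H, J, L, M, N, O}.
L is in that set, so it is an ancestor of O.

Yes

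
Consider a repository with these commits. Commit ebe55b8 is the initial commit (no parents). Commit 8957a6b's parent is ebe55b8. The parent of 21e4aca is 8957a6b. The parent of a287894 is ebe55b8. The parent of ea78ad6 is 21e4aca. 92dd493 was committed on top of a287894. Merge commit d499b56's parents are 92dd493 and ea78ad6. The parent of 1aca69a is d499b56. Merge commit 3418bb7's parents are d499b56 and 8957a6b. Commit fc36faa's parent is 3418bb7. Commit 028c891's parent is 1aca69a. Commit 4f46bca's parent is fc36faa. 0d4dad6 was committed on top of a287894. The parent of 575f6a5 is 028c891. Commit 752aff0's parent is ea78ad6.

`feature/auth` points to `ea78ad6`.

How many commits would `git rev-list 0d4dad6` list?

Walking parent pointers from 0d4dad6: reachable set = {0d4dad6, a287894, ebe55b8}.
That is 3 commits.

3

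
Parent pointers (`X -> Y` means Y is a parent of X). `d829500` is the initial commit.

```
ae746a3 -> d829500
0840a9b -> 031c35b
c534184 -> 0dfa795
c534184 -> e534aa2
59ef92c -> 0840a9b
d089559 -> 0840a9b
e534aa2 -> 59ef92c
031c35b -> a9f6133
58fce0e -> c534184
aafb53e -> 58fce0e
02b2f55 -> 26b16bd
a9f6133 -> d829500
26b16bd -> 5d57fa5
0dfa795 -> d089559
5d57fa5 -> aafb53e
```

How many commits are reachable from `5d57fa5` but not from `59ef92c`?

7

Reachable from 5d57fa5: {031c35b, 0840a9b, 0dfa795, 58fce0e, 59ef92c, 5d57fa5, a9f6133, aafb53e, c534184, d089559, d829500, e534aa2}.
Reachable from 59ef92c: {031c35b, 0840a9b, 59ef92c, a9f6133, d829500}.
In 5d57fa5's history but not 59ef92c's: {0dfa795, 58fce0e, 5d57fa5, aafb53e, c534184, d089559, e534aa2} — 7 commits.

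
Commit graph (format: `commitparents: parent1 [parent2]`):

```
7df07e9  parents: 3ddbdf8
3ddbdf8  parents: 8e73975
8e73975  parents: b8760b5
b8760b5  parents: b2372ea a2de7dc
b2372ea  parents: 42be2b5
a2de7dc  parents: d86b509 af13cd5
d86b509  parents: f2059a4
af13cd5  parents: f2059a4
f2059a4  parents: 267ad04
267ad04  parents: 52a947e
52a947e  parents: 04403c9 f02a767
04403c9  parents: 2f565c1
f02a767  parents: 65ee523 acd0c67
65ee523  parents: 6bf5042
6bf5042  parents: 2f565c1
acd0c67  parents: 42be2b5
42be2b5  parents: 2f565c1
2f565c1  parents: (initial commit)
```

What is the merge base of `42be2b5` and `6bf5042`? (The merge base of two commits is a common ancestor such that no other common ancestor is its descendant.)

2f565c1

Ancestors of 42be2b5: {2f565c1, 42be2b5}.
Ancestors of 6bf5042: {2f565c1, 6bf5042}.
Common ancestors: {2f565c1}.
The only common ancestor is 2f565c1, so it is the merge base.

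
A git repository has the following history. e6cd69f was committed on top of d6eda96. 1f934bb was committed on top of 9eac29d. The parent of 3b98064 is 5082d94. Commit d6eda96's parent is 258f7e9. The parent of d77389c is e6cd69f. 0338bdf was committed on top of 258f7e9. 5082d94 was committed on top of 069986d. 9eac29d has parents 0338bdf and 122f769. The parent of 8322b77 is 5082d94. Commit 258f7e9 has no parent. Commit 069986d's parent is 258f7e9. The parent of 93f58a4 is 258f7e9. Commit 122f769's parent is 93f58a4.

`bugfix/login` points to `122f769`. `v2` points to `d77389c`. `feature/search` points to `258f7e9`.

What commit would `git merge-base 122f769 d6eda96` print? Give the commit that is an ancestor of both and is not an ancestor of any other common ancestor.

Ancestors of 122f769: {122f769, 258f7e9, 93f58a4}.
Ancestors of d6eda96: {258f7e9, d6eda96}.
Common ancestors: {258f7e9}.
The only common ancestor is 258f7e9, so it is the merge base.

258f7e9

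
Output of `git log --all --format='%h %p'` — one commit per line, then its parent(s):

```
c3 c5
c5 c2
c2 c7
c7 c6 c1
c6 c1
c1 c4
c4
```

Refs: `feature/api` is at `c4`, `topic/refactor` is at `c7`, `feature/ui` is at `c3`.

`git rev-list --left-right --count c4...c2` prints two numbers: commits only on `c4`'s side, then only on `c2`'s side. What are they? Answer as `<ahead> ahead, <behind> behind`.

0 ahead, 4 behind

Reachable from c4: {c4}.
Reachable from c2: {c1, c2, c4, c6, c7}.
Only in c4's history (ahead): {} — 0.
Only in c2's history (behind): {c1, c2, c6, c7} — 4.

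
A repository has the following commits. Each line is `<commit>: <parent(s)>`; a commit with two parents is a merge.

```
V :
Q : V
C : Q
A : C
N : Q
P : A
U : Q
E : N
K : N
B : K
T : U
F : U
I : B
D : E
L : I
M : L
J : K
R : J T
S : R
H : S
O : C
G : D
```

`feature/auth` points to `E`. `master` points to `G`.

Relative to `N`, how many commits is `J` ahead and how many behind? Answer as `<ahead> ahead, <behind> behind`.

2 ahead, 0 behind

Reachable from J: {J, K, N, Q, V}.
Reachable from N: {N, Q, V}.
Only in J's history (ahead): {J, K} — 2.
Only in N's history (behind): {} — 0.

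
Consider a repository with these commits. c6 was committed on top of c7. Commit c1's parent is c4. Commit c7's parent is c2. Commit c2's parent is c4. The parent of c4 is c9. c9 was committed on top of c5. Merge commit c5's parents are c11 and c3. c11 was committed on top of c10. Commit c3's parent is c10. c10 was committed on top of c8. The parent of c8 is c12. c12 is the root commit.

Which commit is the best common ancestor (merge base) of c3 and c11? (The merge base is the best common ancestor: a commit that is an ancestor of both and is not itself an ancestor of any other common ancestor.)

Ancestors of c3: {c10, c12, c3, c8}.
Ancestors of c11: {c10, c11, c12, c8}.
Common ancestors: {c10, c12, c8}.
Among these, c10 is not an ancestor of any other common ancestor — it is the merge base.

c10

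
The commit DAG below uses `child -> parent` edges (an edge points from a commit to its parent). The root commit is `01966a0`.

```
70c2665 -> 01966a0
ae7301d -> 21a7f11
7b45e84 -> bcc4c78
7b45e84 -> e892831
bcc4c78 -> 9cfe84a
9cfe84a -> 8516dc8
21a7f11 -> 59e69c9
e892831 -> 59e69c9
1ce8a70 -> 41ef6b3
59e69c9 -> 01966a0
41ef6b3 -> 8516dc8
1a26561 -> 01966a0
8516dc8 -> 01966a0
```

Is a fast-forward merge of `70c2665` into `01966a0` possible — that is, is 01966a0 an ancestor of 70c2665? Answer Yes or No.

Yes

A fast-forward from 01966a0 to 70c2665 is possible iff 01966a0 is an ancestor of 70c2665.
Ancestors of 70c2665: {01966a0, 70c2665}.
01966a0 is among them, so fast-forward is possible.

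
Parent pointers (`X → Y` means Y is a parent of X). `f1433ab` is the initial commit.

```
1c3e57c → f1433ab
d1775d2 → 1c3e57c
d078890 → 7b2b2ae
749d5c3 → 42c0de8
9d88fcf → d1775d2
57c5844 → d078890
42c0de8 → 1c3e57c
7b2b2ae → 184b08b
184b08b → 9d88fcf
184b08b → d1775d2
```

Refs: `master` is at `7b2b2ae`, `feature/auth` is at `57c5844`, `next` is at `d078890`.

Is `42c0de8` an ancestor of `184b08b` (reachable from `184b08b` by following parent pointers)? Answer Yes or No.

Ancestors of 184b08b: {184b08b, 1c3e57c, 9d88fcf, d1775d2, f1433ab}.
42c0de8 is not in that set, so it is not an ancestor of 184b08b.

No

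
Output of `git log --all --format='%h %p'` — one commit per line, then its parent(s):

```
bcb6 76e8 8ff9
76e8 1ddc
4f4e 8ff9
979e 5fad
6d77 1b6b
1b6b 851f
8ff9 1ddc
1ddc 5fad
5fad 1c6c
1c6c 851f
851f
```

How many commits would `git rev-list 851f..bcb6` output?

6

Reachable from bcb6: {1c6c, 1ddc, 5fad, 76e8, 851f, 8ff9, bcb6}.
Reachable from 851f: {851f}.
In bcb6's history but not 851f's: {1c6c, 1ddc, 5fad, 76e8, 8ff9, bcb6} — 6 commits.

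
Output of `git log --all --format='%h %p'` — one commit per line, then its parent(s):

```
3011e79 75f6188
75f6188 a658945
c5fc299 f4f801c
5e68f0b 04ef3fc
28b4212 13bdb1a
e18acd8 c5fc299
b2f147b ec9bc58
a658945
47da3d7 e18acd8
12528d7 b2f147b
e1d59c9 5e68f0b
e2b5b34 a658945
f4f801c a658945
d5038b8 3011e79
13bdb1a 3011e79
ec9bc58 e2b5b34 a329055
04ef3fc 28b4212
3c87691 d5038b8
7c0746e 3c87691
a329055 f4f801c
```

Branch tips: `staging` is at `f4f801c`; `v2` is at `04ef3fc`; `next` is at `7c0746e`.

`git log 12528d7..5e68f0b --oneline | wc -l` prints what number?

6

Reachable from 5e68f0b: {04ef3fc, 13bdb1a, 28b4212, 3011e79, 5e68f0b, 75f6188, a658945}.
Reachable from 12528d7: {12528d7, a329055, a658945, b2f147b, e2b5b34, ec9bc58, f4f801c}.
In 5e68f0b's history but not 12528d7's: {04ef3fc, 13bdb1a, 28b4212, 3011e79, 5e68f0b, 75f6188} — 6 commits.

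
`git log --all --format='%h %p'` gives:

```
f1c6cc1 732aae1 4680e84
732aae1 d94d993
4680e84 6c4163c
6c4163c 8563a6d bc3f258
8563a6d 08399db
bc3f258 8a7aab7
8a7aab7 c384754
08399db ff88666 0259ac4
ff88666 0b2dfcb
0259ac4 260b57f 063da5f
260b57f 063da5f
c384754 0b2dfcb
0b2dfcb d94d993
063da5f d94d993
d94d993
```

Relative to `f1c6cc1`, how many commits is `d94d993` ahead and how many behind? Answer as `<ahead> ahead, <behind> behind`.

0 ahead, 14 behind

Reachable from d94d993: {d94d993}.
Reachable from f1c6cc1: {0259ac4, 063da5f, 08399db, 0b2dfcb, 260b57f, 4680e84, 6c4163c, 732aae1, 8563a6d, 8a7aab7, bc3f258, c384754, d94d993, f1c6cc1, ff88666}.
Only in d94d993's history (ahead): {} — 0.
Only in f1c6cc1's history (behind): {0259ac4, 063da5f, 08399db, 0b2dfcb, 260b57f, 4680e84, 6c4163c, 732aae1, 8563a6d, 8a7aab7, bc3f258, c384754, f1c6cc1, ff88666} — 14.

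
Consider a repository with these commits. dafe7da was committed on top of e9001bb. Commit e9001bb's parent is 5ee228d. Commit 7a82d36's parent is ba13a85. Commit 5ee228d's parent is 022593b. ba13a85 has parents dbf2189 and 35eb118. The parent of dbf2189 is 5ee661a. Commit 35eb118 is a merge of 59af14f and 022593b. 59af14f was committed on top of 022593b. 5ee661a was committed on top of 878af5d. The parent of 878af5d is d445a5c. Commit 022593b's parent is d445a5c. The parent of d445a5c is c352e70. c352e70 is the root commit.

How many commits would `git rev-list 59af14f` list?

4

Walking parent pointers from 59af14f: reachable set = {022593b, 59af14f, c352e70, d445a5c}.
That is 4 commits.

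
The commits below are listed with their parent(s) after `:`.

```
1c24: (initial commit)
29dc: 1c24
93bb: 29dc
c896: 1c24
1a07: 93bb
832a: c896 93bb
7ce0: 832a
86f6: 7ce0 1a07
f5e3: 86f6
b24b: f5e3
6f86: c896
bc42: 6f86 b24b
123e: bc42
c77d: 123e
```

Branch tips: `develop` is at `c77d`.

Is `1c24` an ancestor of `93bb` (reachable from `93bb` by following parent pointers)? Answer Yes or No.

Ancestors of 93bb (commits reachable by following parents): {1c24, 29dc, 93bb}.
1c24 is in that set, so it is an ancestor of 93bb.

Yes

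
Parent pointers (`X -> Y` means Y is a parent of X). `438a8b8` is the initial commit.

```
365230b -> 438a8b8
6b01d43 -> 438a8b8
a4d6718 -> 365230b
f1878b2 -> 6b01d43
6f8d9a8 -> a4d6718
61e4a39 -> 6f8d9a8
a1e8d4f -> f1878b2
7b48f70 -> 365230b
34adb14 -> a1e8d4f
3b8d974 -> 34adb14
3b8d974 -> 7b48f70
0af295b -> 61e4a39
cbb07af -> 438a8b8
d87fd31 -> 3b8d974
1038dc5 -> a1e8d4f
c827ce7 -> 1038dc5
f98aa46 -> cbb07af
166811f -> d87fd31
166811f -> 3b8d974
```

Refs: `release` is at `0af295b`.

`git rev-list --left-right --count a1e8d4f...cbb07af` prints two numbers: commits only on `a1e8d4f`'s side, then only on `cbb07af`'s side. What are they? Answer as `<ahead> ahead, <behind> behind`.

Reachable from a1e8d4f: {438a8b8, 6b01d43, a1e8d4f, f1878b2}.
Reachable from cbb07af: {438a8b8, cbb07af}.
Only in a1e8d4f's history (ahead): {6b01d43, a1e8d4f, f1878b2} — 3.
Only in cbb07af's history (behind): {cbb07af} — 1.

3 ahead, 1 behind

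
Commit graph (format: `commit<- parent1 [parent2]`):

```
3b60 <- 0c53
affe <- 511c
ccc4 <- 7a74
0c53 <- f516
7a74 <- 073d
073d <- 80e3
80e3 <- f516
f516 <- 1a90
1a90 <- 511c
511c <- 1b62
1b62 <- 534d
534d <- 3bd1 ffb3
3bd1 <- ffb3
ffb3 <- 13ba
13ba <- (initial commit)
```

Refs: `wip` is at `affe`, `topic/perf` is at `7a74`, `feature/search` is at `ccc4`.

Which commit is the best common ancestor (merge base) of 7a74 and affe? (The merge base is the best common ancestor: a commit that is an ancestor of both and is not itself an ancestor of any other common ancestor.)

Ancestors of 7a74: {073d, 13ba, 1a90, 1b62, 3bd1, 511c, 534d, 7a74, 80e3, f516, ffb3}.
Ancestors of affe: {13ba, 1b62, 3bd1, 511c, 534d, affe, ffb3}.
Common ancestors: {13ba, 1b62, 3bd1, 511c, 534d, ffb3}.
Among these, 511c is not an ancestor of any other common ancestor — it is the merge base.

511c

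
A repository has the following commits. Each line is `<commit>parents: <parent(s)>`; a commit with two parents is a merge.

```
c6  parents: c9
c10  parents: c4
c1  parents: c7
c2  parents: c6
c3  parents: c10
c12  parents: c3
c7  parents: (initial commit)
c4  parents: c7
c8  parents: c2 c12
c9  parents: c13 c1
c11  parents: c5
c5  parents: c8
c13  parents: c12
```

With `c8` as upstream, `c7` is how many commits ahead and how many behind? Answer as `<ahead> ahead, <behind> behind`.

Reachable from c7: {c7}.
Reachable from c8: {c1, c10, c12, c13, c2, c3, c4, c6, c7, c8, c9}.
Only in c7's history (ahead): {} — 0.
Only in c8's history (behind): {c1, c10, c12, c13, c2, c3, c4, c6, c8, c9} — 10.

0 ahead, 10 behind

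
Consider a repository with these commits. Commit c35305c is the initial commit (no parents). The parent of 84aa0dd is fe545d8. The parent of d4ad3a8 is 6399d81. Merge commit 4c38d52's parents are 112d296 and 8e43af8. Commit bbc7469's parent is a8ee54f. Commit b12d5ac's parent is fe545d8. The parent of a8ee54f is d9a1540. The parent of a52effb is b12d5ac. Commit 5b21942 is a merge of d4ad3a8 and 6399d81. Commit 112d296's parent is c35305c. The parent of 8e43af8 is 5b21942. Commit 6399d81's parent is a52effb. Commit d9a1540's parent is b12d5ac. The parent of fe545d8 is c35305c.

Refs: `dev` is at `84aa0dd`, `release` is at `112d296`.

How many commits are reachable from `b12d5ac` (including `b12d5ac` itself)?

Walking parent pointers from b12d5ac: reachable set = {b12d5ac, c35305c, fe545d8}.
That is 3 commits.

3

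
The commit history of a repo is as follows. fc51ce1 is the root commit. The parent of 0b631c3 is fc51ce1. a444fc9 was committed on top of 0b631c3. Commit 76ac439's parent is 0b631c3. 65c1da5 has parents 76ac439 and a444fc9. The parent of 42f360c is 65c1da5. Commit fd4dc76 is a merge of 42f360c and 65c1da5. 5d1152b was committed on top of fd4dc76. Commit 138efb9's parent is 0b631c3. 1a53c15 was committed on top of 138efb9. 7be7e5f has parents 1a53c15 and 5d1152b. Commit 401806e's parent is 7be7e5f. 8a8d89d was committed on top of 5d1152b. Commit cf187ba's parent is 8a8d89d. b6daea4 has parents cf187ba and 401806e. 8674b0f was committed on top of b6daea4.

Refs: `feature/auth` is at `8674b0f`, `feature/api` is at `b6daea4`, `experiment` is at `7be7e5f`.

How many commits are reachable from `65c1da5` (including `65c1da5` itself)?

Walking parent pointers from 65c1da5: reachable set = {0b631c3, 65c1da5, 76ac439, a444fc9, fc51ce1}.
That is 5 commits.

5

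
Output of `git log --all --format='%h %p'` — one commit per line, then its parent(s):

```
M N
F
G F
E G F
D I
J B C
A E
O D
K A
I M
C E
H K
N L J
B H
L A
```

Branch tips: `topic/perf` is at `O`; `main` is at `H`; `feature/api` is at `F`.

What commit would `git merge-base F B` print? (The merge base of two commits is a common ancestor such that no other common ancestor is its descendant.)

Ancestors of F: {F}.
Ancestors of B: {A, B, E, F, G, H, K}.
Common ancestors: {F}.
The only common ancestor is F, so it is the merge base.

F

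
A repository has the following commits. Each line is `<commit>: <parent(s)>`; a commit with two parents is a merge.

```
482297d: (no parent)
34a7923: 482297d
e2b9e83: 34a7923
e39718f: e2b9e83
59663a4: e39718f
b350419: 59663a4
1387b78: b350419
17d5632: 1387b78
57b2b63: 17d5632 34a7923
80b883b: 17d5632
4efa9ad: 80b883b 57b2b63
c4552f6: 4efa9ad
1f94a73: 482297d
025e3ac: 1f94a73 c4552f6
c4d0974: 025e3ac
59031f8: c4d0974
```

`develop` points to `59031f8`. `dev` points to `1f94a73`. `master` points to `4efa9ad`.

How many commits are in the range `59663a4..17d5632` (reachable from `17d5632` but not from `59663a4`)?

Reachable from 17d5632: {1387b78, 17d5632, 34a7923, 482297d, 59663a4, b350419, e2b9e83, e39718f}.
Reachable from 59663a4: {34a7923, 482297d, 59663a4, e2b9e83, e39718f}.
In 17d5632's history but not 59663a4's: {1387b78, 17d5632, b350419} — 3 commits.

3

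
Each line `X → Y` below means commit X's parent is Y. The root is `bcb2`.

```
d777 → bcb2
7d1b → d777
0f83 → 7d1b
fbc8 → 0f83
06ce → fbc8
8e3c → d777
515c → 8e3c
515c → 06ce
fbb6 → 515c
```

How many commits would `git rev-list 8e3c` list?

Walking parent pointers from 8e3c: reachable set = {8e3c, bcb2, d777}.
That is 3 commits.

3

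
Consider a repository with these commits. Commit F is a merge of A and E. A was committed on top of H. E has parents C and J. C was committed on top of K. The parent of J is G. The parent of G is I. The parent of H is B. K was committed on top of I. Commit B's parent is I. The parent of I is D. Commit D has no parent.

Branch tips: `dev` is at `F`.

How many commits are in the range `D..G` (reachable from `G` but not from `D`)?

2

Reachable from G: {D, G, I}.
Reachable from D: {D}.
In G's history but not D's: {G, I} — 2 commits.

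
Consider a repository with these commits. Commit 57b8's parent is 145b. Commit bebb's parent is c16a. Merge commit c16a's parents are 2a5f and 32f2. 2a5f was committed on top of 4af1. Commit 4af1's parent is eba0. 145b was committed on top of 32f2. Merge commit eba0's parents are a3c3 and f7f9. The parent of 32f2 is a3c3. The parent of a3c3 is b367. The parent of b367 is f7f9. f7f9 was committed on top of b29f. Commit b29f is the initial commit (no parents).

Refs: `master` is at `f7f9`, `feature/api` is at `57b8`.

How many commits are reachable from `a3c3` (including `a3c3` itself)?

4

Walking parent pointers from a3c3: reachable set = {a3c3, b29f, b367, f7f9}.
That is 4 commits.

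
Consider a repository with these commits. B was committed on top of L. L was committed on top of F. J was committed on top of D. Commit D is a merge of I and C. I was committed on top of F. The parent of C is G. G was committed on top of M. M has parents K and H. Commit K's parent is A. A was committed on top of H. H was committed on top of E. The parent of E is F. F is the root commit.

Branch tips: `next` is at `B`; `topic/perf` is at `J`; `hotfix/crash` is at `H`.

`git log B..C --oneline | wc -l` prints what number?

7

Reachable from C: {A, C, E, F, G, H, K, M}.
Reachable from B: {B, F, L}.
In C's history but not B's: {A, C, E, G, H, K, M} — 7 commits.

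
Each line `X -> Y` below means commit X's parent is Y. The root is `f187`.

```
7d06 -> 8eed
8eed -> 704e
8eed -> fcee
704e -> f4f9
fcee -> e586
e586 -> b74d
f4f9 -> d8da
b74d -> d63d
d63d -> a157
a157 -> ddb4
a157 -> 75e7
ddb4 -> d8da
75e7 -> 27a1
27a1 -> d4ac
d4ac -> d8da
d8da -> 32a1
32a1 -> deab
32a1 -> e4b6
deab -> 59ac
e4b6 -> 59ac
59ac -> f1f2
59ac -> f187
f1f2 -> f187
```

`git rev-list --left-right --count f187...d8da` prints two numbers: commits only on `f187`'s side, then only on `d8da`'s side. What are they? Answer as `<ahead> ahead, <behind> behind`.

Reachable from f187: {f187}.
Reachable from d8da: {32a1, 59ac, d8da, deab, e4b6, f187, f1f2}.
Only in f187's history (ahead): {} — 0.
Only in d8da's history (behind): {32a1, 59ac, d8da, deab, e4b6, f1f2} — 6.

0 ahead, 6 behind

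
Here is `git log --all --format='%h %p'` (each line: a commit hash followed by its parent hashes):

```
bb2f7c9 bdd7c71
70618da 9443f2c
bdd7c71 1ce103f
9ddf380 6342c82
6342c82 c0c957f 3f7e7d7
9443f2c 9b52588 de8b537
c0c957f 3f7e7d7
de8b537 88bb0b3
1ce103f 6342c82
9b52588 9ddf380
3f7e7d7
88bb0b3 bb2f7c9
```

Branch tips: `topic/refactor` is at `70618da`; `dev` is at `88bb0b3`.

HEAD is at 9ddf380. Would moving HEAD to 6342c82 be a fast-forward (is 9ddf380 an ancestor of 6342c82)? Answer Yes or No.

A fast-forward from 9ddf380 to 6342c82 is possible iff 9ddf380 is an ancestor of 6342c82.
Ancestors of 6342c82: {3f7e7d7, 6342c82, c0c957f}.
9ddf380 is not among them, so fast-forward is not possible.

No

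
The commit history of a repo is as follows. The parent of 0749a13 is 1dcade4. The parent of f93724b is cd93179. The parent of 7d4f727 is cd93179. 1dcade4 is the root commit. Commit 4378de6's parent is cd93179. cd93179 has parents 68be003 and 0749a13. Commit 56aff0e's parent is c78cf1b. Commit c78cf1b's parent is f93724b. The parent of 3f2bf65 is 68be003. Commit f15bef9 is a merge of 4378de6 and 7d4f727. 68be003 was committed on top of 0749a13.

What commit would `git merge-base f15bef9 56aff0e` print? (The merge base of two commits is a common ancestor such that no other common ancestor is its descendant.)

cd93179

Ancestors of f15bef9: {0749a13, 1dcade4, 4378de6, 68be003, 7d4f727, cd93179, f15bef9}.
Ancestors of 56aff0e: {0749a13, 1dcade4, 56aff0e, 68be003, c78cf1b, cd93179, f93724b}.
Common ancestors: {0749a13, 1dcade4, 68be003, cd93179}.
Among these, cd93179 is not an ancestor of any other common ancestor — it is the merge base.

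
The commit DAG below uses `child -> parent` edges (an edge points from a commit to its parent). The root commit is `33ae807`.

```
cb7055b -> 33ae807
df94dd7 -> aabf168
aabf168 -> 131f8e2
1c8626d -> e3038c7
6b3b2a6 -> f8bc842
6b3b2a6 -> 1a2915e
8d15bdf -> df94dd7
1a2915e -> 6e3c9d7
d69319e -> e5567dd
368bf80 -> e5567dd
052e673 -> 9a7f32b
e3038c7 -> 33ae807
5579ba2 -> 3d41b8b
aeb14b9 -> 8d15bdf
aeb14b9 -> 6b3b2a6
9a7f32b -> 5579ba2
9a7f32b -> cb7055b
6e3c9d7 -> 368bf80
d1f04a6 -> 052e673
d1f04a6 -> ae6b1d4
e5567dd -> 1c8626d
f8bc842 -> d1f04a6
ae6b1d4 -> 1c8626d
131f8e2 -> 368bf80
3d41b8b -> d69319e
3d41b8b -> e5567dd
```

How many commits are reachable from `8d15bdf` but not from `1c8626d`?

6

Reachable from 8d15bdf: {131f8e2, 1c8626d, 33ae807, 368bf80, 8d15bdf, aabf168, df94dd7, e3038c7, e5567dd}.
Reachable from 1c8626d: {1c8626d, 33ae807, e3038c7}.
In 8d15bdf's history but not 1c8626d's: {131f8e2, 368bf80, 8d15bdf, aabf168, df94dd7, e5567dd} — 6 commits.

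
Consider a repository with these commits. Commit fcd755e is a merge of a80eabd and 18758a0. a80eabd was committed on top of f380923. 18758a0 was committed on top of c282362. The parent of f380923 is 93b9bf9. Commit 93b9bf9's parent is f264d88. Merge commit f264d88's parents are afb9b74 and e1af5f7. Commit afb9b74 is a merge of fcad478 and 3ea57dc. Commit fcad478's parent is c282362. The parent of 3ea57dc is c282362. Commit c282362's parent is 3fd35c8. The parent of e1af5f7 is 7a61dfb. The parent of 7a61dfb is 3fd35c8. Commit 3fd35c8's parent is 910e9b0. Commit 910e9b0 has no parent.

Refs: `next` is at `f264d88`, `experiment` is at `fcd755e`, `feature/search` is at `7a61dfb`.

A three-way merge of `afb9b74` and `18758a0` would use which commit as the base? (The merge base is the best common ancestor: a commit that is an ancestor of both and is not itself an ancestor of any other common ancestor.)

c282362

Ancestors of afb9b74: {3ea57dc, 3fd35c8, 910e9b0, afb9b74, c282362, fcad478}.
Ancestors of 18758a0: {18758a0, 3fd35c8, 910e9b0, c282362}.
Common ancestors: {3fd35c8, 910e9b0, c282362}.
Among these, c282362 is not an ancestor of any other common ancestor — it is the merge base.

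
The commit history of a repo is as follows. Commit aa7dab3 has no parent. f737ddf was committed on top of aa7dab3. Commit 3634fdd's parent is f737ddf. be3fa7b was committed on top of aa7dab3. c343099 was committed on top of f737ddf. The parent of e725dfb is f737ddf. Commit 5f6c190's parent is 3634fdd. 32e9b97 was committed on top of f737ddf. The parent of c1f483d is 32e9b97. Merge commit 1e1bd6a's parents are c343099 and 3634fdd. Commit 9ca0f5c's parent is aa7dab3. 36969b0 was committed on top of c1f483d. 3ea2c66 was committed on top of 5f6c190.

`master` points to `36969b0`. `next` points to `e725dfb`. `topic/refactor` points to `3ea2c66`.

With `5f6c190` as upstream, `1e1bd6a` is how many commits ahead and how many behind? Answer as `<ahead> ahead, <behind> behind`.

2 ahead, 1 behind

Reachable from 1e1bd6a: {1e1bd6a, 3634fdd, aa7dab3, c343099, f737ddf}.
Reachable from 5f6c190: {3634fdd, 5f6c190, aa7dab3, f737ddf}.
Only in 1e1bd6a's history (ahead): {1e1bd6a, c343099} — 2.
Only in 5f6c190's history (behind): {5f6c190} — 1.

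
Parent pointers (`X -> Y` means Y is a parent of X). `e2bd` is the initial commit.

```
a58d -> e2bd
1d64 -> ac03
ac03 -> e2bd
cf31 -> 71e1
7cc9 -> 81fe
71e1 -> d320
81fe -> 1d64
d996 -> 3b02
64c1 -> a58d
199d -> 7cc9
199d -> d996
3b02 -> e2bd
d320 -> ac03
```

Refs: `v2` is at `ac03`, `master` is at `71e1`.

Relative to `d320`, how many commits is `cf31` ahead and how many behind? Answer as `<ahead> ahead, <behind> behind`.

2 ahead, 0 behind

Reachable from cf31: {71e1, ac03, cf31, d320, e2bd}.
Reachable from d320: {ac03, d320, e2bd}.
Only in cf31's history (ahead): {71e1, cf31} — 2.
Only in d320's history (behind): {} — 0.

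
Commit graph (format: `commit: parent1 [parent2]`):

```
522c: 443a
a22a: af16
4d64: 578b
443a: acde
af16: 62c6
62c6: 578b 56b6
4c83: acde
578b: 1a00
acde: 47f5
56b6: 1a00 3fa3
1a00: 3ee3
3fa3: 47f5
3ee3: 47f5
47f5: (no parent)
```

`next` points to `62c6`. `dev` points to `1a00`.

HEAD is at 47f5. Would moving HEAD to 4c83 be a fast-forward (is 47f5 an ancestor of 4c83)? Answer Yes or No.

Yes

A fast-forward from 47f5 to 4c83 is possible iff 47f5 is an ancestor of 4c83.
Ancestors of 4c83: {47f5, 4c83, acde}.
47f5 is among them, so fast-forward is possible.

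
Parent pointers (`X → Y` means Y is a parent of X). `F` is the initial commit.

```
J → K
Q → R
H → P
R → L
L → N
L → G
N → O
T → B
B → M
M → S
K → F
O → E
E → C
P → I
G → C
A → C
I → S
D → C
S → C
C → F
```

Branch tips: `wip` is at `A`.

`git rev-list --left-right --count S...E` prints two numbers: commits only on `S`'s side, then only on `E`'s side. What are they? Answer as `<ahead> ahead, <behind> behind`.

Reachable from S: {C, F, S}.
Reachable from E: {C, E, F}.
Only in S's history (ahead): {S} — 1.
Only in E's history (behind): {E} — 1.

1 ahead, 1 behind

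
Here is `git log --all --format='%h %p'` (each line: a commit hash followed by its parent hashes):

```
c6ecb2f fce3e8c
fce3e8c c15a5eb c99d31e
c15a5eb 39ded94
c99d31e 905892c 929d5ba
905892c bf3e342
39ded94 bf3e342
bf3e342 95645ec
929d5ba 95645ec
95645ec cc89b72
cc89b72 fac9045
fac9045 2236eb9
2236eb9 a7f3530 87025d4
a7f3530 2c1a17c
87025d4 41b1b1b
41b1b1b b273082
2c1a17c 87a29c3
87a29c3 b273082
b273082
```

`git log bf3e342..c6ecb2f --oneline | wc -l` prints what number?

7

Reachable from c6ecb2f: {2236eb9, 2c1a17c, 39ded94, 41b1b1b, 87025d4, 87a29c3, 905892c, 929d5ba, 95645ec, a7f3530, b273082, bf3e342, c15a5eb, c6ecb2f, c99d31e, cc89b72, fac9045, fce3e8c}.
Reachable from bf3e342: {2236eb9, 2c1a17c, 41b1b1b, 87025d4, 87a29c3, 95645ec, a7f3530, b273082, bf3e342, cc89b72, fac9045}.
In c6ecb2f's history but not bf3e342's: {39ded94, 905892c, 929d5ba, c15a5eb, c6ecb2f, c99d31e, fce3e8c} — 7 commits.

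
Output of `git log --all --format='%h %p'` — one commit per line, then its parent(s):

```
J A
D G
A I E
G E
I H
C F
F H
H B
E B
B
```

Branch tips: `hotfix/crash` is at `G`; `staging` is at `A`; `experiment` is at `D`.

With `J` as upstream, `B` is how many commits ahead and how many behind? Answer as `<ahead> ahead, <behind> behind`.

0 ahead, 5 behind

Reachable from B: {B}.
Reachable from J: {A, B, E, H, I, J}.
Only in B's history (ahead): {} — 0.
Only in J's history (behind): {A, E, H, I, J} — 5.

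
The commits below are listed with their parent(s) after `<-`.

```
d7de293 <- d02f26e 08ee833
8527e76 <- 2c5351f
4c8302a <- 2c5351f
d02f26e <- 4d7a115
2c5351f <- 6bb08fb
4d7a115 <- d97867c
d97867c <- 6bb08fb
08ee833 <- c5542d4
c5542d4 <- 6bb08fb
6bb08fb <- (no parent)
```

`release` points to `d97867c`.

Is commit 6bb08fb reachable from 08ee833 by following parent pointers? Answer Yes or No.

Yes

Ancestors of 08ee833 (commits reachable by following parents): {08ee833, 6bb08fb, c5542d4}.
6bb08fb is in that set, so it is an ancestor of 08ee833.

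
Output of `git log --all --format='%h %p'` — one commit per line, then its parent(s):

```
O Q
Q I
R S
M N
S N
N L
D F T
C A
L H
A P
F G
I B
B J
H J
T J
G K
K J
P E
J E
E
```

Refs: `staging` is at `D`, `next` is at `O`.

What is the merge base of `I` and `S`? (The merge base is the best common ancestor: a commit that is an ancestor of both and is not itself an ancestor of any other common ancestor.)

J

Ancestors of I: {B, E, I, J}.
Ancestors of S: {E, H, J, L, N, S}.
Common ancestors: {E, J}.
Among these, J is not an ancestor of any other common ancestor — it is the merge base.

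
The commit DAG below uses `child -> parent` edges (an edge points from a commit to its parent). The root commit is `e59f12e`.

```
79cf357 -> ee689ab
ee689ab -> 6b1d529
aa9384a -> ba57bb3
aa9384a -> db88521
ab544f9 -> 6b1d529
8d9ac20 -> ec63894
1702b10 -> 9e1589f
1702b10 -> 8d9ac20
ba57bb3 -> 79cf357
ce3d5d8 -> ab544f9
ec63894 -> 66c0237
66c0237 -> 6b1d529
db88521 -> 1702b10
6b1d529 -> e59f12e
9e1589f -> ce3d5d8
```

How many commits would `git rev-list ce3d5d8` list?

4

Walking parent pointers from ce3d5d8: reachable set = {6b1d529, ab544f9, ce3d5d8, e59f12e}.
That is 4 commits.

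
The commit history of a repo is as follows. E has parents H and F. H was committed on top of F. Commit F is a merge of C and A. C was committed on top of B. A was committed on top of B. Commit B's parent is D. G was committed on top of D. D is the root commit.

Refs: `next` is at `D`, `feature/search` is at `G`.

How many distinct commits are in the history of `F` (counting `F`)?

Walking parent pointers from F: reachable set = {A, B, C, D, F}.
That is 5 commits.

5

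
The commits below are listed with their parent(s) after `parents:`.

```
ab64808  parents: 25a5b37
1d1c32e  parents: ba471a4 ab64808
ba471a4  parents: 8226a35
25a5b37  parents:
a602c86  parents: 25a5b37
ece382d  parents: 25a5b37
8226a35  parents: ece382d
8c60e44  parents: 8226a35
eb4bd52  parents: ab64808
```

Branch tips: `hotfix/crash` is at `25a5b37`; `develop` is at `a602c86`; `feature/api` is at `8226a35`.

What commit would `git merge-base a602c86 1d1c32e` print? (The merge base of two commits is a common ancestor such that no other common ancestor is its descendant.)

25a5b37

Ancestors of a602c86: {25a5b37, a602c86}.
Ancestors of 1d1c32e: {1d1c32e, 25a5b37, 8226a35, ab64808, ba471a4, ece382d}.
Common ancestors: {25a5b37}.
The only common ancestor is 25a5b37, so it is the merge base.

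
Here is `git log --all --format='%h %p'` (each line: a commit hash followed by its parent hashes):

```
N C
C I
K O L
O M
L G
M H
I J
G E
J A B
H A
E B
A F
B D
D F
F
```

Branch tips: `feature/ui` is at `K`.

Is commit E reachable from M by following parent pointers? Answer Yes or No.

No

Ancestors of M: {A, F, H, M}.
E is not in that set, so it is not an ancestor of M.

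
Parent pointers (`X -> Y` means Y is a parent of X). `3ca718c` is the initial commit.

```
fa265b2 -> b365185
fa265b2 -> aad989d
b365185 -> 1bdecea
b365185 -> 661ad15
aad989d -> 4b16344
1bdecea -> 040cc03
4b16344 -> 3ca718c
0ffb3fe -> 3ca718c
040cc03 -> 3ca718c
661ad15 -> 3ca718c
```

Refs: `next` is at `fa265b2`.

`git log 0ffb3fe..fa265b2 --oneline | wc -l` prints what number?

Reachable from fa265b2: {040cc03, 1bdecea, 3ca718c, 4b16344, 661ad15, aad989d, b365185, fa265b2}.
Reachable from 0ffb3fe: {0ffb3fe, 3ca718c}.
In fa265b2's history but not 0ffb3fe's: {040cc03, 1bdecea, 4b16344, 661ad15, aad989d, b365185, fa265b2} — 7 commits.

7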